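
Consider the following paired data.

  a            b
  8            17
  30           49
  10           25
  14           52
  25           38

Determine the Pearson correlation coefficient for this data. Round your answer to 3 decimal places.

0.661

n = 5, Σa = 87, Σb = 181, Σa² = 1885, Σb² = 7463, Σab = 3534
nΣab − ΣaΣb = 17670 − 15747 = 1923
nΣa² − (Σa)² = 9425 − 7569 = 1856; nΣb² − (Σb)² = 37315 − 32761 = 4554
r = 1923 / √(1856 × 4554) = 1923 / 2907.2709 ≈ 0.661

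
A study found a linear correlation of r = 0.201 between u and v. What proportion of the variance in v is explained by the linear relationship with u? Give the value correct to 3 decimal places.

0.040

r² = (0.201)² = 0.040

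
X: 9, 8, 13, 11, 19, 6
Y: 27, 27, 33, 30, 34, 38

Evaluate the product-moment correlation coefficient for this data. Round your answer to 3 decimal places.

0.131

n = 6, ΣX = 66, ΣY = 189, ΣX² = 832, ΣY² = 6047, ΣXY = 2092
nΣXY − ΣXΣY = 12552 − 12474 = 78
nΣX² − (ΣX)² = 4992 − 4356 = 636; nΣY² − (ΣY)² = 36282 − 35721 = 561
r = 78 / √(636 × 561) = 78 / 597.3240 ≈ 0.131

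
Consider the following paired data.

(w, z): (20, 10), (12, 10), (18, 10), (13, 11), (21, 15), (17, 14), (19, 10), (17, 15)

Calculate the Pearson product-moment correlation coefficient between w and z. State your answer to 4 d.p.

n = 8, Σw = 137, Σz = 95, Σw² = 2417, Σz² = 1167, Σwz = 1641
nΣwz − ΣwΣz = 13128 − 13015 = 113
nΣw² − (Σw)² = 19336 − 18769 = 567; nΣz² − (Σz)² = 9336 − 9025 = 311
r = 113 / √(567 × 311) = 113 / 419.9250 ≈ 0.2691

0.2691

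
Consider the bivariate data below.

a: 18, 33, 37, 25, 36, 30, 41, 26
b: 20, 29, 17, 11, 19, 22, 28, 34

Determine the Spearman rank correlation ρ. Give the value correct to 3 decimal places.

Rank a: 1, 5, 7, 2, 6, 4, 8, 3
Rank b: 4, 7, 2, 1, 3, 5, 6, 8
d = rank(a) − rank(b): -3, -2, 5, 1, 3, -1, 2, -5; Σd² = 78
ρ = 1 − 6Σd² / [n(n²−1)] = 1 − 6×78 / (8×63) = 1 − 468/504 ≈ 0.071

0.071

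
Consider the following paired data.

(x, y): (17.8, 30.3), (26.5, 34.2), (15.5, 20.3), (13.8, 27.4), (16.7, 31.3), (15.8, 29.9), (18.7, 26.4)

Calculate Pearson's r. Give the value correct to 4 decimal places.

0.5893

n = 7, Σx = 124.8, Σy = 199.8, Σx² = 2328, Σy² = 5821.24, Σxy = 3627.22
nΣxy − ΣxΣy = 25390.54 − 24935.04 = 455.5
nΣx² − (Σx)² = 16296 − 15575.04 = 720.96; nΣy² − (Σy)² = 40748.68 − 39920.04 = 828.64
r = 455.5 / √(720.96 × 828.64) = 455.5 / 772.9271 ≈ 0.5893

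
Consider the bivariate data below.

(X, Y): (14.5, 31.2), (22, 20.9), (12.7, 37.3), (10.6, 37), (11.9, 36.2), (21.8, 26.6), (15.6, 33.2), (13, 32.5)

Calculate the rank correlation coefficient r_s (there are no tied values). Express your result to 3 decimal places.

Rank X: 5, 8, 3, 1, 2, 7, 6, 4
Rank Y: 3, 1, 8, 7, 6, 2, 5, 4
d = rank(X) − rank(Y): 2, 7, -5, -6, -4, 5, 1, 0; Σd² = 156
ρ = 1 − 6Σd² / [n(n²−1)] = 1 − 6×156 / (8×63) = 1 − 936/504 ≈ -0.857

-0.857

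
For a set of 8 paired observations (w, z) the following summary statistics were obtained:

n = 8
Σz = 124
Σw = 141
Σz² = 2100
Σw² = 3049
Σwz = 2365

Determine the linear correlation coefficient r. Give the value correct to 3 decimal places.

0.567

r = (nΣwz − ΣwΣz) / √[(nΣw² − (Σw)²)(nΣz² − (Σz)²)]
Numerator: 8×2365 − 141×124 = 1436
Denominator: √[(24392 − 19881)(16800 − 15376)] = √[4511 × 1424] = 2534.4948
r = 1436 / 2534.4948 ≈ 0.567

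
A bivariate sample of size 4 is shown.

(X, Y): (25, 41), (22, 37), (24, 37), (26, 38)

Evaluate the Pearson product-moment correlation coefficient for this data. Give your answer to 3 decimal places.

0.490

n = 4, ΣX = 97, ΣY = 153, ΣX² = 2361, ΣY² = 5863, ΣXY = 3715
nΣXY − ΣXΣY = 14860 − 14841 = 19
nΣX² − (ΣX)² = 9444 − 9409 = 35; nΣY² − (ΣY)² = 23452 − 23409 = 43
r = 19 / √(35 × 43) = 19 / 38.7943 ≈ 0.490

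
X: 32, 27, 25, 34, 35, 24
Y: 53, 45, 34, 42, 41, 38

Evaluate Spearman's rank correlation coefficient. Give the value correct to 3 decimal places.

0.429

Rank X: 4, 3, 2, 5, 6, 1
Rank Y: 6, 5, 1, 4, 3, 2
d = rank(X) − rank(Y): -2, -2, 1, 1, 3, -1; Σd² = 20
ρ = 1 − 6Σd² / [n(n²−1)] = 1 − 6×20 / (6×35) = 1 − 120/210 ≈ 0.429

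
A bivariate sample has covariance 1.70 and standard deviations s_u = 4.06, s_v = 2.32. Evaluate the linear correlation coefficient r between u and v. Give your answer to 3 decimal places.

r = Cov(u,v) / (s_u · s_v) = 1.70 / (4.06 × 2.32)
  = 1.70 / 9.4192 ≈ 0.180

0.180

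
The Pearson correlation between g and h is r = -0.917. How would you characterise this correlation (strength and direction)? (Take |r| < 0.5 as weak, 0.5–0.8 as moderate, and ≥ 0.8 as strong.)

strong negative

r = -0.917 < 0 so the relationship is negative.
|r| = 0.917, which falls in the strong range.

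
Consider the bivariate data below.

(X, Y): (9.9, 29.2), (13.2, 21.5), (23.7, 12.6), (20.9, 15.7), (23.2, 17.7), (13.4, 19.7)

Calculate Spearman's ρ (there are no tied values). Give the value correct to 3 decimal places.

-0.943

Rank X: 1, 2, 6, 4, 5, 3
Rank Y: 6, 5, 1, 2, 3, 4
d = rank(X) − rank(Y): -5, -3, 5, 2, 2, -1; Σd² = 68
ρ = 1 − 6Σd² / [n(n²−1)] = 1 − 6×68 / (6×35) = 1 − 408/210 ≈ -0.943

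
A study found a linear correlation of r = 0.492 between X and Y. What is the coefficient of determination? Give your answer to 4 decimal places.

0.2421

r² = (0.492)² = 0.2421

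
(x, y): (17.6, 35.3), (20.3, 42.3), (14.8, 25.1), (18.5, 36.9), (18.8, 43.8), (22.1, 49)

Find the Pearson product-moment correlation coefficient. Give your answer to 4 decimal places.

0.9585

n = 6, Σx = 112.1, Σy = 232.4, Σx² = 2124.99, Σy² = 9346.44, Σxy = 4440.44
nΣxy − ΣxΣy = 26642.64 − 26052.04 = 590.6
nΣx² − (Σx)² = 12749.94 − 12566.41 = 183.53; nΣy² − (Σy)² = 56078.64 − 54009.76 = 2068.88
r = 590.6 / √(183.53 × 2068.88) = 590.6 / 616.1993 ≈ 0.9585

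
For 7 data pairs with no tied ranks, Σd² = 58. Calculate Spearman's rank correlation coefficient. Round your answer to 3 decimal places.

-0.036

ρ = 1 − 6Σd² / [n(n²−1)] = 1 − 6×58 / (7×48)
  = 1 − 348/336 = 1 − 1.0357 ≈ -0.036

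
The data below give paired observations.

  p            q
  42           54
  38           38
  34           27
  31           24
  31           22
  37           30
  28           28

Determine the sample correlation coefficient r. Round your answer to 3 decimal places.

n = 7, Σp = 241, Σq = 223, Σp² = 8439, Σq² = 7833, Σpq = 7950
nΣpq − ΣpΣq = 55650 − 53743 = 1907
nΣp² − (Σp)² = 59073 − 58081 = 992; nΣq² − (Σq)² = 54831 − 49729 = 5102
r = 1907 / √(992 × 5102) = 1907 / 2249.7075 ≈ 0.848

0.848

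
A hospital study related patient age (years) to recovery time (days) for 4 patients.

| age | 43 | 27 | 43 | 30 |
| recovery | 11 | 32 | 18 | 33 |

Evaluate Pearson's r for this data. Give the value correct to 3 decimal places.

-0.948

n = 4, Σx = 143, Σy = 94, Σx² = 5327, Σy² = 2558, Σxy = 3101
nΣxy − ΣxΣy = 12404 − 13442 = -1038
nΣx² − (Σx)² = 21308 − 20449 = 859; nΣy² − (Σy)² = 10232 − 8836 = 1396
r = -1038 / √(859 × 1396) = -1038 / 1095.0635 ≈ -0.948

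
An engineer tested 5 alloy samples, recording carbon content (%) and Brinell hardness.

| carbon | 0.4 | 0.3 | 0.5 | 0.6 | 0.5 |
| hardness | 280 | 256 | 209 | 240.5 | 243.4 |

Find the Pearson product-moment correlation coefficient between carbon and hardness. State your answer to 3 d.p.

-0.509

n = 5, Σx = 2.3, Σy = 1228.9, Σx² = 1.11, Σy² = 304700.81, Σxy = 559.3
nΣxy − ΣxΣy = 2796.5 − 2826.47 = -29.97
nΣx² − (Σx)² = 5.55 − 5.29 = 0.26; nΣy² − (Σy)² = 1523504.05 − 1510195.21 = 13308.84
r = -29.97 / √(0.26 × 13308.84) = -29.97 / 58.8243 ≈ -0.509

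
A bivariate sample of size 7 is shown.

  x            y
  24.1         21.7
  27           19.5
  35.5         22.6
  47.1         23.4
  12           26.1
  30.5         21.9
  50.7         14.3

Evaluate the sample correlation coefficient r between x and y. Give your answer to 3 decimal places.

-0.625

n = 7, Σx = 226.9, Σy = 149.5, Σx² = 8433.21, Σy² = 3274.77, Σxy = 4660.07
nΣxy − ΣxΣy = 32620.49 − 33921.55 = -1301.06
nΣx² − (Σx)² = 59032.47 − 51483.61 = 7548.86; nΣy² − (Σy)² = 22923.39 − 22350.25 = 573.14
r = -1301.06 / √(7548.86 × 573.14) = -1301.06 / 2080.0369 ≈ -0.625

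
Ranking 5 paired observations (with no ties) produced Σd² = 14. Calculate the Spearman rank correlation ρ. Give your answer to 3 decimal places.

0.300

ρ = 1 − 6Σd² / [n(n²−1)] = 1 − 6×14 / (5×24)
  = 1 − 84/120 = 1 − 0.7000 ≈ 0.300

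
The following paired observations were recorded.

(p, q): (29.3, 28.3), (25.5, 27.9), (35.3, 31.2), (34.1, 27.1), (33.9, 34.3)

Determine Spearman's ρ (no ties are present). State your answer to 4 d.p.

0.2000

Rank p: 2, 1, 5, 4, 3
Rank q: 3, 2, 4, 1, 5
d = rank(p) − rank(q): -1, -1, 1, 3, -2; Σd² = 16
ρ = 1 − 6Σd² / [n(n²−1)] = 1 − 6×16 / (5×24) = 1 − 96/120 ≈ 0.2000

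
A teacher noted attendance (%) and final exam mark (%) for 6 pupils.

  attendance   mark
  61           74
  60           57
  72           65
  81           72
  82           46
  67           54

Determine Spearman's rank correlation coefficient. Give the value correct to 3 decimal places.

Rank attendance: 2, 1, 4, 5, 6, 3
Rank mark: 6, 3, 4, 5, 1, 2
d = rank(attendance) − rank(mark): -4, -2, 0, 0, 5, 1; Σd² = 46
ρ = 1 − 6Σd² / [n(n²−1)] = 1 − 6×46 / (6×35) = 1 − 276/210 ≈ -0.314

-0.314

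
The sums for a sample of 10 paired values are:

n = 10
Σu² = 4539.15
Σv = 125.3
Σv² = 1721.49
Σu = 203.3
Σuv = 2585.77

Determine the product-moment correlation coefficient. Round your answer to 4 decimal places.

0.1549

r = (nΣuv − ΣuΣv) / √[(nΣu² − (Σu)²)(nΣv² − (Σv)²)]
Numerator: 10×2585.77 − 203.3×125.3 = 384.21
Denominator: √[(45391.5 − 41330.89)(17214.9 − 15700.09)] = √[4060.61 × 1514.81] = 2480.1316
r = 384.21 / 2480.1316 ≈ 0.1549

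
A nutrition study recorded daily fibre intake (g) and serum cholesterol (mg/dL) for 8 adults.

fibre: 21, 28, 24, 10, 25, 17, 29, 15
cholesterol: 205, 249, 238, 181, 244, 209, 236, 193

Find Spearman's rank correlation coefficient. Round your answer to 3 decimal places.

Rank fibre: 4, 7, 5, 1, 6, 3, 8, 2
Rank cholesterol: 3, 8, 6, 1, 7, 4, 5, 2
d = rank(fibre) − rank(cholesterol): 1, -1, -1, 0, -1, -1, 3, 0; Σd² = 14
ρ = 1 − 6Σd² / [n(n²−1)] = 1 − 6×14 / (8×63) = 1 − 84/504 ≈ 0.833

0.833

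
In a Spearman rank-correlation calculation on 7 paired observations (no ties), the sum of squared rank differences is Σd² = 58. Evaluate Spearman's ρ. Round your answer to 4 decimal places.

ρ = 1 − 6Σd² / [n(n²−1)] = 1 − 6×58 / (7×48)
  = 1 − 348/336 = 1 − 1.03571 ≈ -0.0357

-0.0357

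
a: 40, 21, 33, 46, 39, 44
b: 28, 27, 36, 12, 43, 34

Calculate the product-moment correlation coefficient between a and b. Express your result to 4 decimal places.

-0.1871

n = 6, Σa = 223, Σb = 180, Σa² = 8703, Σb² = 5958, Σab = 6600
nΣab − ΣaΣb = 39600 − 40140 = -540
nΣa² − (Σa)² = 52218 − 49729 = 2489; nΣb² − (Σb)² = 35748 − 32400 = 3348
r = -540 / √(2489 × 3348) = -540 / 2886.7234 ≈ -0.1871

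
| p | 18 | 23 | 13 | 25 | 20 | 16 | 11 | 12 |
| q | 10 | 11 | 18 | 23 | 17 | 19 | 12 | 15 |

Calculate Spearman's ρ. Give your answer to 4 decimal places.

Rank p: 5, 7, 3, 8, 6, 4, 1, 2
Rank q: 1, 2, 6, 8, 5, 7, 3, 4
d = rank(p) − rank(q): 4, 5, -3, 0, 1, -3, -2, -2; Σd² = 68
ρ = 1 − 6Σd² / [n(n²−1)] = 1 − 6×68 / (8×63) = 1 − 408/504 ≈ 0.1905

0.1905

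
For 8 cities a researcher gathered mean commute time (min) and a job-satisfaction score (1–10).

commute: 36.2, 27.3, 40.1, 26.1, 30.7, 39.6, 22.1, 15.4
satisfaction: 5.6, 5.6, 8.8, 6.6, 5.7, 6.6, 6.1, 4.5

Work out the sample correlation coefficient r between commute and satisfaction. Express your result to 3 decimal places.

n = 8, Σx = 237.5, Σy = 49.5, Σx² = 7581.17, Σy² = 317.23, Σxy = 1521.2
nΣxy − ΣxΣy = 12169.6 − 11756.25 = 413.35
nΣx² − (Σx)² = 60649.36 − 56406.25 = 4243.11; nΣy² − (Σy)² = 2537.84 − 2450.25 = 87.59
r = 413.35 / √(4243.11 × 87.59) = 413.35 / 609.6343 ≈ 0.678

0.678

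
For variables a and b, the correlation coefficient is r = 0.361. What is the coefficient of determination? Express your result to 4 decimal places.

0.1303

r² = (0.361)² = 0.1303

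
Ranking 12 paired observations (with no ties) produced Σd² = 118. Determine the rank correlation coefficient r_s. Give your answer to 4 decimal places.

0.5874

ρ = 1 − 6Σd² / [n(n²−1)] = 1 − 6×118 / (12×143)
  = 1 − 708/1716 = 1 − 0.41259 ≈ 0.5874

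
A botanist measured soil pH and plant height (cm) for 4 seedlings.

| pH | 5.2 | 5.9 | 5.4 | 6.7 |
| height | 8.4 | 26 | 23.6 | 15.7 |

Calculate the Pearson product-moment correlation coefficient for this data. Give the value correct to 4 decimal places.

n = 4, Σx = 23.2, Σy = 73.7, Σx² = 135.9, Σy² = 1550.01, Σxy = 429.71
nΣxy − ΣxΣy = 1718.84 − 1709.84 = 9
nΣx² − (Σx)² = 543.6 − 538.24 = 5.36; nΣy² − (Σy)² = 6200.04 − 5431.69 = 768.35
r = 9 / √(5.36 × 768.35) = 9 / 64.1744 ≈ 0.1402

0.1402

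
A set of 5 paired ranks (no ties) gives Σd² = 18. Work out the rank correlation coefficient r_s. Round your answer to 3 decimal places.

0.100

ρ = 1 − 6Σd² / [n(n²−1)] = 1 − 6×18 / (5×24)
  = 1 − 108/120 = 1 − 0.9000 ≈ 0.100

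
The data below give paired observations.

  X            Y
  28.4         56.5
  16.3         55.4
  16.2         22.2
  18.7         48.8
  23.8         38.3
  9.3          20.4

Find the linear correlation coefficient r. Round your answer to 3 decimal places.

0.643

n = 6, ΣX = 112.7, ΣY = 241.6, ΣX² = 2337.31, ΣY² = 11018.74, ΣXY = 4881.08
nΣXY − ΣXΣY = 29286.48 − 27228.32 = 2058.16
nΣX² − (ΣX)² = 14023.86 − 12701.29 = 1322.57; nΣY² − (ΣY)² = 66112.44 − 58370.56 = 7741.88
r = 2058.16 / √(1322.57 × 7741.88) = 2058.16 / 3199.8716 ≈ 0.643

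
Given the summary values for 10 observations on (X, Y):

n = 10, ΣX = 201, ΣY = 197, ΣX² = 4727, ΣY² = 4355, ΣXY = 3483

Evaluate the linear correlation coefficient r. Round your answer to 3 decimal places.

-0.835

r = (nΣXY − ΣXΣY) / √[(nΣX² − (ΣX)²)(nΣY² − (ΣY)²)]
Numerator: 10×3483 − 201×197 = -4767
Denominator: √[(47270 − 40401)(43550 − 38809)] = √[6869 × 4741] = 5706.6566
r = -4767 / 5706.6566 ≈ -0.835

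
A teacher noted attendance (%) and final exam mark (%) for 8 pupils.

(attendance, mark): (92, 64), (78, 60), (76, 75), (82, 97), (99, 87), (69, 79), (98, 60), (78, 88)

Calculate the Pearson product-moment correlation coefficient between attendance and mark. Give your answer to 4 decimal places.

n = 8, Σx = 672, Σy = 610, Σx² = 57298, Σy² = 47884, Σxy = 51030
nΣxy − ΣxΣy = 408240 − 409920 = -1680
nΣx² − (Σx)² = 458384 − 451584 = 6800; nΣy² − (Σy)² = 383072 − 372100 = 10972
r = -1680 / √(6800 × 10972) = -1680 / 8637.6849 ≈ -0.1945

-0.1945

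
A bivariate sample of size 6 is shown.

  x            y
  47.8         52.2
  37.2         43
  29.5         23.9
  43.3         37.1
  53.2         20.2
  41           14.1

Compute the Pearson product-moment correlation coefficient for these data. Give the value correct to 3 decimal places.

0.096

n = 6, Σx = 252, Σy = 190.5, Σx² = 10925.06, Σy² = 7128.31, Σxy = 8058.98
nΣxy − ΣxΣy = 48353.88 − 48006 = 347.88
nΣx² − (Σx)² = 65550.36 − 63504 = 2046.36; nΣy² − (Σy)² = 42769.86 − 36290.25 = 6479.61
r = 347.88 / √(2046.36 × 6479.61) = 347.88 / 3641.3754 ≈ 0.096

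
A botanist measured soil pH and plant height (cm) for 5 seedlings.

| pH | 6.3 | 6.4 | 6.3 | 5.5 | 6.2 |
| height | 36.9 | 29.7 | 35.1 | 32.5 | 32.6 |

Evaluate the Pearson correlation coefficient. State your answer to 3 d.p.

0.099

n = 5, Σx = 30.7, Σy = 166.8, Σx² = 189.03, Σy² = 5594.72, Σxy = 1024.55
nΣxy − ΣxΣy = 5122.75 − 5120.76 = 1.99
nΣx² − (Σx)² = 945.15 − 942.49 = 2.66; nΣy² − (Σy)² = 27973.6 − 27822.24 = 151.36
r = 1.99 / √(2.66 × 151.36) = 1.99 / 20.0653 ≈ 0.099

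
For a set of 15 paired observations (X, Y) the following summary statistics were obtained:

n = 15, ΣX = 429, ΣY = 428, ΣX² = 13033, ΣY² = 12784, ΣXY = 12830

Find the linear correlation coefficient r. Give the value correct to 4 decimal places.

0.8917

r = (nΣXY − ΣXΣY) / √[(nΣX² − (ΣX)²)(nΣY² − (ΣY)²)]
Numerator: 15×12830 − 429×428 = 8838
Denominator: √[(195495 − 184041)(191760 − 183184)] = √[11454 × 8576] = 9911.0799
r = 8838 / 9911.0799 ≈ 0.8917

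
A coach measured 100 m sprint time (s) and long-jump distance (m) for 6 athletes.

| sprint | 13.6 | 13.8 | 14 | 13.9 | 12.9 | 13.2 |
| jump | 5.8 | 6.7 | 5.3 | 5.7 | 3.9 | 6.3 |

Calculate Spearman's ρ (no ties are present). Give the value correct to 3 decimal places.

0.029

Rank sprint: 3, 4, 6, 5, 1, 2
Rank jump: 4, 6, 2, 3, 1, 5
d = rank(sprint) − rank(jump): -1, -2, 4, 2, 0, -3; Σd² = 34
ρ = 1 − 6Σd² / [n(n²−1)] = 1 − 6×34 / (6×35) = 1 − 204/210 ≈ 0.029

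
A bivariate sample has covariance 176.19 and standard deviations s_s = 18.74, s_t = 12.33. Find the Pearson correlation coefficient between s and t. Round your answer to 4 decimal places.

0.7625

r = Cov(s,t) / (s_s · s_t) = 176.19 / (18.74 × 12.33)
  = 176.19 / 231.0642 ≈ 0.7625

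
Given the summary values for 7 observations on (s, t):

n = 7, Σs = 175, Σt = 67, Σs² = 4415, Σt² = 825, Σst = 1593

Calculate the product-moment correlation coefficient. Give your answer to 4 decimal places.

r = (nΣst − ΣsΣt) / √[(nΣs² − (Σs)²)(nΣt² − (Σt)²)]
Numerator: 7×1593 − 175×67 = -574
Denominator: √[(30905 − 30625)(5775 − 4489)] = √[280 × 1286] = 600.0667
r = -574 / 600.0667 ≈ -0.9566

-0.9566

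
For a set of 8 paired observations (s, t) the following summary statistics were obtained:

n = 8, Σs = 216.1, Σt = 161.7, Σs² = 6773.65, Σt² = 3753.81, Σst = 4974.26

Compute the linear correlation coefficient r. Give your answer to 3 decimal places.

r = (nΣst − ΣsΣt) / √[(nΣs² − (Σs)²)(nΣt² − (Σt)²)]
Numerator: 8×4974.26 − 216.1×161.7 = 4850.71
Denominator: √[(54189.2 − 46699.21)(30030.48 − 26146.89)] = √[7489.99 × 3883.59] = 5393.3339
r = 4850.71 / 5393.3339 ≈ 0.899

0.899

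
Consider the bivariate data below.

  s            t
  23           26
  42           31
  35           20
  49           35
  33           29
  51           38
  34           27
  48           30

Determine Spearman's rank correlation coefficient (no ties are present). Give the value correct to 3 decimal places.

Rank s: 1, 5, 4, 7, 2, 8, 3, 6
Rank t: 2, 6, 1, 7, 4, 8, 3, 5
d = rank(s) − rank(t): -1, -1, 3, 0, -2, 0, 0, 1; Σd² = 16
ρ = 1 − 6Σd² / [n(n²−1)] = 1 − 6×16 / (8×63) = 1 − 96/504 ≈ 0.810

0.810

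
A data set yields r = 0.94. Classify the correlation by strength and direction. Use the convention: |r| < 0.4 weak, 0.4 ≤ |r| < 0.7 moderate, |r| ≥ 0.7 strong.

r = 0.94 > 0 so the relationship is positive.
|r| = 0.94, which falls in the strong range.

strong positive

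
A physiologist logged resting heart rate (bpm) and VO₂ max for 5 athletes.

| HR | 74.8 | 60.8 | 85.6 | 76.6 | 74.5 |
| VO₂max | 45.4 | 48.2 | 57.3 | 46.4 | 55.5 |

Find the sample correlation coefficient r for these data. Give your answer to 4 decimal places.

n = 5, Σx = 372.3, Σy = 252.8, Σx² = 28036.85, Σy² = 12900.9, Σxy = 18920.35
nΣxy − ΣxΣy = 94601.75 − 94117.44 = 484.31
nΣx² − (Σx)² = 140184.25 − 138607.29 = 1576.96; nΣy² − (Σy)² = 64504.5 − 63907.84 = 596.66
r = 484.31 / √(1576.96 × 596.66) = 484.31 / 970.0046 ≈ 0.4993

0.4993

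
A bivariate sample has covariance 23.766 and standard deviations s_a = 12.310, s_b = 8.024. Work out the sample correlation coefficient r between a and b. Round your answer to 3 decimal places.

0.241

r = Cov(a,b) / (s_a · s_b) = 23.766 / (12.310 × 8.024)
  = 23.766 / 98.7754 ≈ 0.241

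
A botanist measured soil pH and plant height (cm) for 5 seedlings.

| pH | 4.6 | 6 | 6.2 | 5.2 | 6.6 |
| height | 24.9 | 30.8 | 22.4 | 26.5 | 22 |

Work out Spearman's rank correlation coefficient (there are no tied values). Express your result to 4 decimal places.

-0.6000

Rank pH: 1, 3, 4, 2, 5
Rank height: 3, 5, 2, 4, 1
d = rank(pH) − rank(height): -2, -2, 2, -2, 4; Σd² = 32
ρ = 1 − 6Σd² / [n(n²−1)] = 1 − 6×32 / (5×24) = 1 − 192/120 ≈ -0.6000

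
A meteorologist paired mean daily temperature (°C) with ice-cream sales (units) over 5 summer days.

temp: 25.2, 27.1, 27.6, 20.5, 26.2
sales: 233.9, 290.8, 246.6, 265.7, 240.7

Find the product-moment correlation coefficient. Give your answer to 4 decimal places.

n = 5, Σx = 126.6, Σy = 1277.7, Σx² = 3237.9, Σy² = 328618.39, Σxy = 32334.31
nΣxy − ΣxΣy = 161671.55 − 161756.82 = -85.27
nΣx² − (Σx)² = 16189.5 − 16027.56 = 161.94; nΣy² − (Σy)² = 1643091.95 − 1632517.29 = 10574.66
r = -85.27 / √(161.94 × 10574.66) = -85.27 / 1308.6101 ≈ -0.0652

-0.0652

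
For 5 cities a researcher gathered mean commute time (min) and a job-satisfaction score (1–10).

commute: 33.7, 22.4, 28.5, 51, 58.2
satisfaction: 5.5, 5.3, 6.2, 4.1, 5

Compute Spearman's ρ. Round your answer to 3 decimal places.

-0.600

Rank commute: 3, 1, 2, 4, 5
Rank satisfaction: 4, 3, 5, 1, 2
d = rank(commute) − rank(satisfaction): -1, -2, -3, 3, 3; Σd² = 32
ρ = 1 − 6Σd² / [n(n²−1)] = 1 − 6×32 / (5×24) = 1 − 192/120 ≈ -0.600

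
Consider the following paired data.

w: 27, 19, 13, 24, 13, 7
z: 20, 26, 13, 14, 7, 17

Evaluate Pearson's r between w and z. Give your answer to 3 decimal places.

0.342

n = 6, Σw = 103, Σz = 97, Σw² = 2053, Σz² = 1779, Σwz = 1749
nΣwz − ΣwΣz = 10494 − 9991 = 503
nΣw² − (Σw)² = 12318 − 10609 = 1709; nΣz² − (Σz)² = 10674 − 9409 = 1265
r = 503 / √(1709 × 1265) = 503 / 1470.3350 ≈ 0.342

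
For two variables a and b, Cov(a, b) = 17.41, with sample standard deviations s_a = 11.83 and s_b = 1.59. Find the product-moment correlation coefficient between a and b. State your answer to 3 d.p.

r = Cov(a,b) / (s_a · s_b) = 17.41 / (11.83 × 1.59)
  = 17.41 / 18.8097 ≈ 0.926

0.926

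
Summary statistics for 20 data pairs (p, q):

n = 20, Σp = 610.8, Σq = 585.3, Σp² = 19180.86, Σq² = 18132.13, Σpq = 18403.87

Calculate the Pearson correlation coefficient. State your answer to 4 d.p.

r = (nΣpq − ΣpΣq) / √[(nΣp² − (Σp)²)(nΣq² − (Σq)²)]
Numerator: 20×18403.87 − 610.8×585.3 = 10576.16
Denominator: √[(383617.2 − 373076.64)(362642.6 − 342576.09)] = √[10540.56 × 20066.51] = 14543.4608
r = 10576.16 / 14543.4608 ≈ 0.7272

0.7272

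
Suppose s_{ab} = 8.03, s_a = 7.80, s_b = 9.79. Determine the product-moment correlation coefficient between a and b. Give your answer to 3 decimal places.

r = Cov(a,b) / (s_a · s_b) = 8.03 / (7.80 × 9.79)
  = 8.03 / 76.3620 ≈ 0.105

0.105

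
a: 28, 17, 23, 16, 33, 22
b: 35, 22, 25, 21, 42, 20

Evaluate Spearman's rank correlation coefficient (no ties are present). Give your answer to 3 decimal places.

Rank a: 5, 2, 4, 1, 6, 3
Rank b: 5, 3, 4, 2, 6, 1
d = rank(a) − rank(b): 0, -1, 0, -1, 0, 2; Σd² = 6
ρ = 1 − 6Σd² / [n(n²−1)] = 1 − 6×6 / (6×35) = 1 − 36/210 ≈ 0.829

0.829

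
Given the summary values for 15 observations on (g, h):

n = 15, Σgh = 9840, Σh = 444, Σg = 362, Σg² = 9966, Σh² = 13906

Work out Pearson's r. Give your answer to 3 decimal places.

-0.903

r = (nΣgh − ΣgΣh) / √[(nΣg² − (Σg)²)(nΣh² − (Σh)²)]
Numerator: 15×9840 − 362×444 = -13128
Denominator: √[(149490 − 131044)(208590 − 197136)] = √[18446 × 11454] = 14535.4905
r = -13128 / 14535.4905 ≈ -0.903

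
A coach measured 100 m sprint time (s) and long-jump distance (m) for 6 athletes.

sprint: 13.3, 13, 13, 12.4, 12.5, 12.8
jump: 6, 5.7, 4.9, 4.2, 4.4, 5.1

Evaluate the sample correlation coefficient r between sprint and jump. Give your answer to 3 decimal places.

0.928

n = 6, Σx = 77, Σy = 30.3, Σx² = 988.74, Σy² = 155.51, Σxy = 389.96
nΣxy − ΣxΣy = 2339.76 − 2333.1 = 6.66
nΣx² − (Σx)² = 5932.44 − 5929 = 3.44; nΣy² − (Σy)² = 933.06 − 918.09 = 14.97
r = 6.66 / √(3.44 × 14.97) = 6.66 / 7.1761 ≈ 0.928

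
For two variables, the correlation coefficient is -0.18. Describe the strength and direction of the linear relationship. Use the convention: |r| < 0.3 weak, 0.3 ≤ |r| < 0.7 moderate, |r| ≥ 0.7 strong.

r = -0.18 < 0 so the relationship is negative.
|r| = 0.18, which falls in the weak range.

weak negative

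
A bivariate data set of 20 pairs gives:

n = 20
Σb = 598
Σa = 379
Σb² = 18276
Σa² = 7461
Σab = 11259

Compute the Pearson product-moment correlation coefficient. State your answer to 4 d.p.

r = (nΣab − ΣaΣb) / √[(nΣa² − (Σa)²)(nΣb² − (Σb)²)]
Numerator: 20×11259 − 379×598 = -1462
Denominator: √[(149220 − 143641)(365520 − 357604)] = √[5579 × 7916] = 6645.5522
r = -1462 / 6645.5522 ≈ -0.2200

-0.2200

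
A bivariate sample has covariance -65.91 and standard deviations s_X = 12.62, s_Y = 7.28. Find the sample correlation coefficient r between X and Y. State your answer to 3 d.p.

r = Cov(X,Y) / (s_X · s_Y) = -65.91 / (12.62 × 7.28)
  = -65.91 / 91.8736 ≈ -0.717

-0.717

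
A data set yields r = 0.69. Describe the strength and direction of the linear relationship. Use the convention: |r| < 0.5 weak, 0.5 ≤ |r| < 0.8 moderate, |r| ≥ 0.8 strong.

r = 0.69 > 0 so the relationship is positive.
|r| = 0.69, which falls in the moderate range.

moderate positive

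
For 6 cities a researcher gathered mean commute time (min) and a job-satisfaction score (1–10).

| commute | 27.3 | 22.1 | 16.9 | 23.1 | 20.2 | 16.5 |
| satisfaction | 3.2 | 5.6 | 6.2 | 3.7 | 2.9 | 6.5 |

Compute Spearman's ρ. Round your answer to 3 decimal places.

-0.657

Rank commute: 6, 4, 2, 5, 3, 1
Rank satisfaction: 2, 4, 5, 3, 1, 6
d = rank(commute) − rank(satisfaction): 4, 0, -3, 2, 2, -5; Σd² = 58
ρ = 1 − 6Σd² / [n(n²−1)] = 1 − 6×58 / (6×35) = 1 − 348/210 ≈ -0.657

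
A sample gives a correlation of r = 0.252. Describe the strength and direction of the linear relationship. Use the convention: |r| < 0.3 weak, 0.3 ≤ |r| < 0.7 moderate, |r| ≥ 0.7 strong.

r = 0.252 > 0 so the relationship is positive.
|r| = 0.252, which falls in the weak range.

weak positive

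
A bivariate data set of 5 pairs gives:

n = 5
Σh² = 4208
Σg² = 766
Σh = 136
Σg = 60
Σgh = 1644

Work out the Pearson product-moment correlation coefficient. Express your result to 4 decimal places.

0.0784

r = (nΣgh − ΣgΣh) / √[(nΣg² − (Σg)²)(nΣh² − (Σh)²)]
Numerator: 5×1644 − 60×136 = 60
Denominator: √[(3830 − 3600)(21040 − 18496)] = √[230 × 2544] = 764.9314
r = 60 / 764.9314 ≈ 0.0784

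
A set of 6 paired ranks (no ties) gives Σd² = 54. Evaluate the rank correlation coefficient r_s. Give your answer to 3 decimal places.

-0.543

ρ = 1 − 6Σd² / [n(n²−1)] = 1 − 6×54 / (6×35)
  = 1 − 324/210 = 1 − 1.5429 ≈ -0.543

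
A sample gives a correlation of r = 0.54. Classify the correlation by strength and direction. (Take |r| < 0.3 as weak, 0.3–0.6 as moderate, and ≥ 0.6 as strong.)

r = 0.54 > 0 so the relationship is positive.
|r| = 0.54, which falls in the moderate range.

moderate positive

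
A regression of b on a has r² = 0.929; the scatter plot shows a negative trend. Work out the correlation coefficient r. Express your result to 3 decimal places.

|r| = √0.929 = 0.964
The association is negative, so r = −0.964.

-0.964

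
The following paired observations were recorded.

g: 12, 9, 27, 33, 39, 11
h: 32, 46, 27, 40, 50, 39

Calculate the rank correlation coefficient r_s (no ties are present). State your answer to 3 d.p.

0.200

Rank g: 3, 1, 4, 5, 6, 2
Rank h: 2, 5, 1, 4, 6, 3
d = rank(g) − rank(h): 1, -4, 3, 1, 0, -1; Σd² = 28
ρ = 1 − 6Σd² / [n(n²−1)] = 1 − 6×28 / (6×35) = 1 − 168/210 ≈ 0.200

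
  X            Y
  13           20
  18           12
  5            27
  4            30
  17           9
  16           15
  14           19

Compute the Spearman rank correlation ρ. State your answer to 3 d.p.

Rank X: 3, 7, 2, 1, 6, 5, 4
Rank Y: 5, 2, 6, 7, 1, 3, 4
d = rank(X) − rank(Y): -2, 5, -4, -6, 5, 2, 0; Σd² = 110
ρ = 1 − 6Σd² / [n(n²−1)] = 1 − 6×110 / (7×48) = 1 − 660/336 ≈ -0.964

-0.964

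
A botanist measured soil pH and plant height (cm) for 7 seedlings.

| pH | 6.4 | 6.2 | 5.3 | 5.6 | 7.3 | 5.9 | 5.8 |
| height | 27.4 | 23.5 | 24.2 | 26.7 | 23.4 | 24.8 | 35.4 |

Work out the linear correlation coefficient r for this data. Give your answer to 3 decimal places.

-0.263

n = 7, Σx = 42.5, Σy = 185.4, Σx² = 260.59, Σy² = 5017.3, Σxy = 1121.3
nΣxy − ΣxΣy = 7849.1 − 7879.5 = -30.4
nΣx² − (Σx)² = 1824.13 − 1806.25 = 17.88; nΣy² − (Σy)² = 35121.1 − 34373.16 = 747.94
r = -30.4 / √(17.88 × 747.94) = -30.4 / 115.6424 ≈ -0.263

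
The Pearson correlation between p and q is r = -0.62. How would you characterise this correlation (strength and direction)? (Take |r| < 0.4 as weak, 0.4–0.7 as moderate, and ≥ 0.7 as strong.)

r = -0.62 < 0 so the relationship is negative.
|r| = 0.62, which falls in the moderate range.

moderate negative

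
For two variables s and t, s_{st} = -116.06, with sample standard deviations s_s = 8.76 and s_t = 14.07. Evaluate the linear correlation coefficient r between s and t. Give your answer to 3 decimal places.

-0.942

r = Cov(s,t) / (s_s · s_t) = -116.06 / (8.76 × 14.07)
  = -116.06 / 123.2532 ≈ -0.942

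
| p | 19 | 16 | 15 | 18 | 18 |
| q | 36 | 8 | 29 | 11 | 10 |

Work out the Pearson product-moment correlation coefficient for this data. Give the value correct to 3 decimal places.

0.098

n = 5, Σp = 86, Σq = 94, Σp² = 1490, Σq² = 2422, Σpq = 1625
nΣpq − ΣpΣq = 8125 − 8084 = 41
nΣp² − (Σp)² = 7450 − 7396 = 54; nΣq² − (Σq)² = 12110 − 8836 = 3274
r = 41 / √(54 × 3274) = 41 / 420.4712 ≈ 0.098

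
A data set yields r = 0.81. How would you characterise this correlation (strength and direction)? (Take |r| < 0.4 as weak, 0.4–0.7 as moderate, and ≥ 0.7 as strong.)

r = 0.81 > 0 so the relationship is positive.
|r| = 0.81, which falls in the strong range.

strong positive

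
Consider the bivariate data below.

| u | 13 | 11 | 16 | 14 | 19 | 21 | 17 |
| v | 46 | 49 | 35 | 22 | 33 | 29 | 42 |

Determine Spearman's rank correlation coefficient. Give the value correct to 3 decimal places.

-0.607

Rank u: 2, 1, 4, 3, 6, 7, 5
Rank v: 6, 7, 4, 1, 3, 2, 5
d = rank(u) − rank(v): -4, -6, 0, 2, 3, 5, 0; Σd² = 90
ρ = 1 − 6Σd² / [n(n²−1)] = 1 − 6×90 / (7×48) = 1 − 540/336 ≈ -0.607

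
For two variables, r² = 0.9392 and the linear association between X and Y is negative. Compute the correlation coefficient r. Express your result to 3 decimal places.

|r| = √0.9392 = 0.969
The association is negative, so r = −0.969.

-0.969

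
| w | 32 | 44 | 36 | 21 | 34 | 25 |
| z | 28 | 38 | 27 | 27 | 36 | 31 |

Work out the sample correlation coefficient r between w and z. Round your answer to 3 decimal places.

n = 6, Σw = 192, Σz = 187, Σw² = 6478, Σz² = 5943, Σwz = 6106
nΣwz − ΣwΣz = 36636 − 35904 = 732
nΣw² − (Σw)² = 38868 − 36864 = 2004; nΣz² − (Σz)² = 35658 − 34969 = 689
r = 732 / √(2004 × 689) = 732 / 1175.0557 ≈ 0.623

0.623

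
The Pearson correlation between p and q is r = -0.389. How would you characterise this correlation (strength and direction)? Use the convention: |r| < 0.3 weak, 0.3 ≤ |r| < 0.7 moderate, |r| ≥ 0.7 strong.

moderate negative

r = -0.389 < 0 so the relationship is negative.
|r| = 0.389, which falls in the moderate range.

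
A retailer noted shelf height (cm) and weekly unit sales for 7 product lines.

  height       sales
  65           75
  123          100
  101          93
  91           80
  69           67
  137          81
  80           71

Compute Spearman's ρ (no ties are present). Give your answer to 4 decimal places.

Rank height: 1, 6, 5, 4, 2, 7, 3
Rank sales: 3, 7, 6, 4, 1, 5, 2
d = rank(height) − rank(sales): -2, -1, -1, 0, 1, 2, 1; Σd² = 12
ρ = 1 − 6Σd² / [n(n²−1)] = 1 − 6×12 / (7×48) = 1 − 72/336 ≈ 0.7857

0.7857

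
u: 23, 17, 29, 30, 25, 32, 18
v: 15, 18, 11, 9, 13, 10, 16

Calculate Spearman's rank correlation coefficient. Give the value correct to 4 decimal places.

-0.9643

Rank u: 3, 1, 5, 6, 4, 7, 2
Rank v: 5, 7, 3, 1, 4, 2, 6
d = rank(u) − rank(v): -2, -6, 2, 5, 0, 5, -4; Σd² = 110
ρ = 1 − 6Σd² / [n(n²−1)] = 1 − 6×110 / (7×48) = 1 − 660/336 ≈ -0.9643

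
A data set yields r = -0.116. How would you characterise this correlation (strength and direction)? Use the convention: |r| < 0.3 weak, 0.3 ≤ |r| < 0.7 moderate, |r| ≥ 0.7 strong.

r = -0.116 < 0 so the relationship is negative.
|r| = 0.116, which falls in the weak range.

weak negative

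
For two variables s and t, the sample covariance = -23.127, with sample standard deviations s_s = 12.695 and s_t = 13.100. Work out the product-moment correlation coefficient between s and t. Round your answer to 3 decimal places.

r = Cov(s,t) / (s_s · s_t) = -23.127 / (12.695 × 13.100)
  = -23.127 / 166.3045 ≈ -0.139

-0.139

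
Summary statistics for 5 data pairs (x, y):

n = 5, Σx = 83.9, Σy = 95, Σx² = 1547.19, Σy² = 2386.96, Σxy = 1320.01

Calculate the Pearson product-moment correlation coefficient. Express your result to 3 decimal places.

-0.962

r = (nΣxy − ΣxΣy) / √[(nΣx² − (Σx)²)(nΣy² − (Σy)²)]
Numerator: 5×1320.01 − 83.9×95 = -1370.45
Denominator: √[(7735.95 − 7039.21)(11934.8 − 9025)] = √[696.74 × 2909.8] = 1423.8589
r = -1370.45 / 1423.8589 ≈ -0.962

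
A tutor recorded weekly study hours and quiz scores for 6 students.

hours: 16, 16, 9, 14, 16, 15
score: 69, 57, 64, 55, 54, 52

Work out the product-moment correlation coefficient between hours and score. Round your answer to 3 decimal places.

-0.277

n = 6, Σx = 86, Σy = 351, Σx² = 1270, Σy² = 20751, Σxy = 5006
nΣxy − ΣxΣy = 30036 − 30186 = -150
nΣx² − (Σx)² = 7620 − 7396 = 224; nΣy² − (Σy)² = 124506 − 123201 = 1305
r = -150 / √(224 × 1305) = -150 / 540.6663 ≈ -0.277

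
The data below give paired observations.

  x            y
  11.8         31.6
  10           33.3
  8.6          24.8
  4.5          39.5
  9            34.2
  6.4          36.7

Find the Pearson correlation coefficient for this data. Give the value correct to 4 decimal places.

n = 6, Σx = 50.3, Σy = 200.1, Σx² = 455.41, Σy² = 6799.27, Σxy = 1639.59
nΣxy − ΣxΣy = 9837.54 − 10065.03 = -227.49
nΣx² − (Σx)² = 2732.46 − 2530.09 = 202.37; nΣy² − (Σy)² = 40795.62 − 40040.01 = 755.61
r = -227.49 / √(202.37 × 755.61) = -227.49 / 391.0407 ≈ -0.5818

-0.5818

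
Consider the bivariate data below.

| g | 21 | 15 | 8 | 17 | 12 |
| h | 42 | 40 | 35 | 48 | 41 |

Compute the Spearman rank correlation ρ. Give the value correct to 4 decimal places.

Rank g: 5, 3, 1, 4, 2
Rank h: 4, 2, 1, 5, 3
d = rank(g) − rank(h): 1, 1, 0, -1, -1; Σd² = 4
ρ = 1 − 6Σd² / [n(n²−1)] = 1 − 6×4 / (5×24) = 1 − 24/120 ≈ 0.8000

0.8000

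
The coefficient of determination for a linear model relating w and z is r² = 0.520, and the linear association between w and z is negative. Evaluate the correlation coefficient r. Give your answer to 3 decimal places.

-0.721

|r| = √0.520 = 0.721
The association is negative, so r = −0.721.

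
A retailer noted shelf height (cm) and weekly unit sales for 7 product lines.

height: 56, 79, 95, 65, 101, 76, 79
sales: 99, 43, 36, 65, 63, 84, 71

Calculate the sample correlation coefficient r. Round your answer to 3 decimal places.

n = 7, Σx = 551, Σy = 461, Σx² = 44845, Σy² = 33237, Σxy = 34942
nΣxy − ΣxΣy = 244594 − 254011 = -9417
nΣx² − (Σx)² = 313915 − 303601 = 10314; nΣy² − (Σy)² = 232659 − 212521 = 20138
r = -9417 / √(10314 × 20138) = -9417 / 14411.9163 ≈ -0.653

-0.653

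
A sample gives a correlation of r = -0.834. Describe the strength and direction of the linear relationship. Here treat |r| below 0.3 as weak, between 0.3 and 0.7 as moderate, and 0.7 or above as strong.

strong negative

r = -0.834 < 0 so the relationship is negative.
|r| = 0.834, which falls in the strong range.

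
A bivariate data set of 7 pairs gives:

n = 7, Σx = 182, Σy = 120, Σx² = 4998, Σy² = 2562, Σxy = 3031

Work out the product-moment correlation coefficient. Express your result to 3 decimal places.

-0.243

r = (nΣxy − ΣxΣy) / √[(nΣx² − (Σx)²)(nΣy² − (Σy)²)]
Numerator: 7×3031 − 182×120 = -623
Denominator: √[(34986 − 33124)(17934 − 14400)] = √[1862 × 3534] = 2565.2111
r = -623 / 2565.2111 ≈ -0.243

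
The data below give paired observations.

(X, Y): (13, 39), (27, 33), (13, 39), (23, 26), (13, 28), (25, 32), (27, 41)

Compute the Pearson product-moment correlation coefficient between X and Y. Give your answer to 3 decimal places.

-0.084

n = 7, ΣX = 141, ΣY = 238, ΣX² = 3119, ΣY² = 8296, ΣXY = 4774
nΣXY − ΣXΣY = 33418 − 33558 = -140
nΣX² − (ΣX)² = 21833 − 19881 = 1952; nΣY² − (ΣY)² = 58072 − 56644 = 1428
r = -140 / √(1952 × 1428) = -140 / 1669.5676 ≈ -0.084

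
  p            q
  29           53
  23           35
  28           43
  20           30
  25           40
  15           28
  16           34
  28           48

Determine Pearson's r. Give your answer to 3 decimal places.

n = 8, Σp = 184, Σq = 311, Σp² = 4444, Σq² = 12627, Σpq = 7454
nΣpq − ΣpΣq = 59632 − 57224 = 2408
nΣp² − (Σp)² = 35552 − 33856 = 1696; nΣq² − (Σq)² = 101016 − 96721 = 4295
r = 2408 / √(1696 × 4295) = 2408 / 2698.9479 ≈ 0.892

0.892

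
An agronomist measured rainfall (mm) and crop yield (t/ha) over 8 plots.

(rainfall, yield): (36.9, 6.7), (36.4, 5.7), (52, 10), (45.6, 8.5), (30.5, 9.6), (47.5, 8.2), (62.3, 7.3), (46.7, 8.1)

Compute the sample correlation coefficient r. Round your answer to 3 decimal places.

0.099

n = 8, Σx = 357.9, Σy = 64.1, Σx² = 16718.61, Σy² = 527.93, Σxy = 2877.67
nΣxy − ΣxΣy = 23021.36 − 22941.39 = 79.97
nΣx² − (Σx)² = 133748.88 − 128092.41 = 5656.47; nΣy² − (Σy)² = 4223.44 − 4108.81 = 114.63
r = 79.97 / √(5656.47 × 114.63) = 79.97 / 805.2336 ≈ 0.099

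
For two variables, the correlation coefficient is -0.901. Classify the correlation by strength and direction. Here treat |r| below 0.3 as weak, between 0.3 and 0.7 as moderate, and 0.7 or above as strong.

strong negative

r = -0.901 < 0 so the relationship is negative.
|r| = 0.901, which falls in the strong range.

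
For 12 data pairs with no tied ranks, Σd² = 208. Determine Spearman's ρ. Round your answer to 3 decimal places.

ρ = 1 − 6Σd² / [n(n²−1)] = 1 − 6×208 / (12×143)
  = 1 − 1248/1716 = 1 − 0.7273 ≈ 0.273

0.273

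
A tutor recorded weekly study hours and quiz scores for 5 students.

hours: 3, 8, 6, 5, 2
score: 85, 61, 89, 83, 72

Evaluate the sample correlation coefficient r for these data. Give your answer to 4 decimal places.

-0.3306

n = 5, Σx = 24, Σy = 390, Σx² = 138, Σy² = 30940, Σxy = 1836
nΣxy − ΣxΣy = 9180 − 9360 = -180
nΣx² − (Σx)² = 690 − 576 = 114; nΣy² − (Σy)² = 154700 − 152100 = 2600
r = -180 / √(114 × 2600) = -180 / 544.4263 ≈ -0.3306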